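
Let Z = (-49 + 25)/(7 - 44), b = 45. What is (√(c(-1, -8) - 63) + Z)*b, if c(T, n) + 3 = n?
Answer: 1080/37 + 45*I*√74 ≈ 29.189 + 387.1*I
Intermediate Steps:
c(T, n) = -3 + n
Z = 24/37 (Z = -24/(-37) = -24*(-1/37) = 24/37 ≈ 0.64865)
(√(c(-1, -8) - 63) + Z)*b = (√((-3 - 8) - 63) + 24/37)*45 = (√(-11 - 63) + 24/37)*45 = (√(-74) + 24/37)*45 = (I*√74 + 24/37)*45 = (24/37 + I*√74)*45 = 1080/37 + 45*I*√74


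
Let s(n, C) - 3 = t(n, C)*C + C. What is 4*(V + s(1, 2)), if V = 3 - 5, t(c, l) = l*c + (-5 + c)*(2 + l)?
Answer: -100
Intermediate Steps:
t(c, l) = c*l + (-5 + c)*(2 + l)
s(n, C) = 3 + C + C*(-10 - 5*C + 2*n + 2*C*n) (s(n, C) = 3 + ((-10 - 5*C + 2*n + 2*n*C)*C + C) = 3 + ((-10 - 5*C + 2*n + 2*C*n)*C + C) = 3 + (C*(-10 - 5*C + 2*n + 2*C*n) + C) = 3 + (C + C*(-10 - 5*C + 2*n + 2*C*n)) = 3 + C + C*(-10 - 5*C + 2*n + 2*C*n))
V = -2
4*(V + s(1, 2)) = 4*(-2 + (3 + 2 + 2*(-10 - 5*2 + 2*1 + 2*2*1))) = 4*(-2 + (3 + 2 + 2*(-10 - 10 + 2 + 4))) = 4*(-2 + (3 + 2 + 2*(-14))) = 4*(-2 + (3 + 2 - 28)) = 4*(-2 - 23) = 4*(-25) = -100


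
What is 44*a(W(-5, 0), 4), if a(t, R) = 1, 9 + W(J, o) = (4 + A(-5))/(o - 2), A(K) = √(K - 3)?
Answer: 44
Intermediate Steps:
A(K) = √(-3 + K)
W(J, o) = -9 + (4 + 2*I*√2)/(-2 + o) (W(J, o) = -9 + (4 + √(-3 - 5))/(o - 2) = -9 + (4 + √(-8))/(-2 + o) = -9 + (4 + 2*I*√2)/(-2 + o))
44*a(W(-5, 0), 4) = 44*1 = 44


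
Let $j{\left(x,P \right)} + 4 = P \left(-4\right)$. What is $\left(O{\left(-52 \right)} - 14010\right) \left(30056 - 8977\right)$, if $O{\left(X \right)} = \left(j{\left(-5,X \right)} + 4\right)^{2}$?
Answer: $616645066$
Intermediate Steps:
$j{\left(x,P \right)} = -4 - 4 P$ ($j{\left(x,P \right)} = -4 + P \left(-4\right) = -4 - 4 P$)
$O{\left(X \right)} = 16 X^{2}$ ($O{\left(X \right)} = \left(\left(-4 - 4 X\right) + 4\right)^{2} = \left(- 4 X\right)^{2} = 16 X^{2}$)
$\left(O{\left(-52 \right)} - 14010\right) \left(30056 - 8977\right) = \left(16 \left(-52\right)^{2} - 14010\right) \left(30056 - 8977\right) = \left(16 \cdot 2704 - 14010\right) 21079 = \left(43264 - 14010\right) 21079 = 29254 \cdot 21079 = 616645066$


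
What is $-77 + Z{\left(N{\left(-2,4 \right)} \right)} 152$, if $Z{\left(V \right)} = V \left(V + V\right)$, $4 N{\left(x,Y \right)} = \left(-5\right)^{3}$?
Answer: $296798$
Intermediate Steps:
$N{\left(x,Y \right)} = - \frac{125}{4}$ ($N{\left(x,Y \right)} = \frac{\left(-5\right)^{3}}{4} = \frac{1}{4} \left(-125\right) = - \frac{125}{4}$)
$Z{\left(V \right)} = 2 V^{2}$ ($Z{\left(V \right)} = V 2 V = 2 V^{2}$)
$-77 + Z{\left(N{\left(-2,4 \right)} \right)} 152 = -77 + 2 \left(- \frac{125}{4}\right)^{2} \cdot 152 = -77 + 2 \cdot \frac{15625}{16} \cdot 152 = -77 + \frac{15625}{8} \cdot 152 = -77 + 296875 = 296798$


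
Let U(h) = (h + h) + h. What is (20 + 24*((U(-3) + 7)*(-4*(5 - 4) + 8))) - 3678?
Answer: -3850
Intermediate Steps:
U(h) = 3*h (U(h) = 2*h + h = 3*h)
(20 + 24*((U(-3) + 7)*(-4*(5 - 4) + 8))) - 3678 = (20 + 24*((3*(-3) + 7)*(-4*(5 - 4) + 8))) - 3678 = (20 + 24*((-9 + 7)*(-4*1 + 8))) - 3678 = (20 + 24*(-2*(-4 + 8))) - 3678 = (20 + 24*(-2*4)) - 3678 = (20 + 24*(-8)) - 3678 = (20 - 192) - 3678 = -172 - 3678 = -3850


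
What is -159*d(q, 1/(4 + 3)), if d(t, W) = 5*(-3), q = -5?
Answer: 2385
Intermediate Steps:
d(t, W) = -15
-159*d(q, 1/(4 + 3)) = -159*(-15) = 2385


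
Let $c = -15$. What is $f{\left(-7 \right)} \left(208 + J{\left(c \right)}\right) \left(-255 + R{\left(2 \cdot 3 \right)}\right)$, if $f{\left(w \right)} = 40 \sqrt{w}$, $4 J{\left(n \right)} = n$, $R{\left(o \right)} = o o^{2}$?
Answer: $- 318630 i \sqrt{7} \approx - 8.4302 \cdot 10^{5} i$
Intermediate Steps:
$R{\left(o \right)} = o^{3}$
$J{\left(n \right)} = \frac{n}{4}$
$f{\left(-7 \right)} \left(208 + J{\left(c \right)}\right) \left(-255 + R{\left(2 \cdot 3 \right)}\right) = 40 \sqrt{-7} \left(208 + \frac{1}{4} \left(-15\right)\right) \left(-255 + \left(2 \cdot 3\right)^{3}\right) = 40 i \sqrt{7} \left(208 - \frac{15}{4}\right) \left(-255 + 6^{3}\right) = 40 i \sqrt{7} \frac{817 \left(-255 + 216\right)}{4} = 40 i \sqrt{7} \cdot \frac{817}{4} \left(-39\right) = 40 i \sqrt{7} \left(- \frac{31863}{4}\right) = - 318630 i \sqrt{7}$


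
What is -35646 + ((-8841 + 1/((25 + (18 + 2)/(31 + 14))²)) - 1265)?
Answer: -2399280551/52441 ≈ -45752.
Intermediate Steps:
-35646 + ((-8841 + 1/((25 + (18 + 2)/(31 + 14))²)) - 1265) = -35646 + ((-8841 + 1/((25 + 20/45)²)) - 1265) = -35646 + ((-8841 + 1/((25 + 20*(1/45))²)) - 1265) = -35646 + ((-8841 + 1/((25 + 4/9)²)) - 1265) = -35646 + ((-8841 + 1/((229/9)²)) - 1265) = -35646 + ((-8841 + 1/(52441/81)) - 1265) = -35646 + ((-8841 + 81/52441) - 1265) = -35646 + (-463630800/52441 - 1265) = -35646 - 529968665/52441 = -2399280551/52441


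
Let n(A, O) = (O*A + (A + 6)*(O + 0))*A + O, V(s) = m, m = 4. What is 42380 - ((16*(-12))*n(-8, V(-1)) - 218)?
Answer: 104806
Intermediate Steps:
V(s) = 4
n(A, O) = O + A*(A*O + O*(6 + A)) (n(A, O) = (A*O + (6 + A)*O)*A + O = (A*O + O*(6 + A))*A + O = A*(A*O + O*(6 + A)) + O = O + A*(A*O + O*(6 + A)))
42380 - ((16*(-12))*n(-8, V(-1)) - 218) = 42380 - ((16*(-12))*(4*(1 + 2*(-8)² + 6*(-8))) - 218) = 42380 - (-768*(1 + 2*64 - 48) - 218) = 42380 - (-768*(1 + 128 - 48) - 218) = 42380 - (-768*81 - 218) = 42380 - (-192*324 - 218) = 42380 - (-62208 - 218) = 42380 - 1*(-62426) = 42380 + 62426 = 104806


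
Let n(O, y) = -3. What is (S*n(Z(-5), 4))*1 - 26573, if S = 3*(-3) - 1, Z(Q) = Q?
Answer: -26543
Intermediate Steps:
S = -10 (S = -9 - 1 = -10)
(S*n(Z(-5), 4))*1 - 26573 = -10*(-3)*1 - 26573 = 30*1 - 26573 = 30 - 26573 = -26543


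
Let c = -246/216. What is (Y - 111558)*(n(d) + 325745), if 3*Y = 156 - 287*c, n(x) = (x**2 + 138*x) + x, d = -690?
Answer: -8493019978735/108 ≈ -7.8639e+10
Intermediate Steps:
c = -41/36 (c = -246*1/216 = -41/36 ≈ -1.1389)
n(x) = x**2 + 139*x
Y = 17383/108 (Y = (156 - 287*(-41/36))/3 = (156 + 11767/36)/3 = (1/3)*(17383/36) = 17383/108 ≈ 160.95)
(Y - 111558)*(n(d) + 325745) = (17383/108 - 111558)*(-690*(139 - 690) + 325745) = -12030881*(-690*(-551) + 325745)/108 = -12030881*(380190 + 325745)/108 = -12030881/108*705935 = -8493019978735/108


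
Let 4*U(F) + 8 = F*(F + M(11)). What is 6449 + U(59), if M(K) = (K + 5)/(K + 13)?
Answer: 87925/12 ≈ 7327.1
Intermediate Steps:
M(K) = (5 + K)/(13 + K)
U(F) = -2 + F*(⅔ + F)/4 (U(F) = -2 + (F*(F + (5 + 11)/(13 + 11)))/4 = -2 + (F*(F + 16/24))/4 = -2 + (F*(F + (1/24)*16))/4 = -2 + (F*(F + ⅔))/4 = -2 + (F*(⅔ + F))/4 = -2 + F*(⅔ + F)/4)
6449 + U(59) = 6449 + (-2 + (¼)*59² + (⅙)*59) = 6449 + (-2 + (¼)*3481 + 59/6) = 6449 + (-2 + 3481/4 + 59/6) = 6449 + 10537/12 = 87925/12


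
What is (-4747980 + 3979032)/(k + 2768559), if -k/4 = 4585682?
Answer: 768948/15574169 ≈ 0.049373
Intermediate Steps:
k = -18342728 (k = -4*4585682 = -18342728)
(-4747980 + 3979032)/(k + 2768559) = (-4747980 + 3979032)/(-18342728 + 2768559) = -768948/(-15574169) = -768948*(-1/15574169) = 768948/15574169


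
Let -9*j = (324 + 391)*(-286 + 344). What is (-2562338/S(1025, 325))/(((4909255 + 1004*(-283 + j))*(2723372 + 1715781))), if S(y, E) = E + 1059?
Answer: 11530521/30021618850148 ≈ 3.8407e-7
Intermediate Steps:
S(y, E) = 1059 + E
j = -41470/9 (j = -(324 + 391)*(-286 + 344)/9 = -715*58/9 = -⅑*41470 = -41470/9 ≈ -4607.8)
(-2562338/S(1025, 325))/(((4909255 + 1004*(-283 + j))*(2723372 + 1715781))) = (-2562338/(1059 + 325))/(((4909255 + 1004*(-283 - 41470/9))*(2723372 + 1715781))) = (-2562338/1384)/(((4909255 + 1004*(-44017/9))*4439153)) = (-2562338*1/1384)/(((4909255 - 44193068/9)*4439153)) = -1281169/(692*((-9773/9*4439153))) = -1281169/(692*(-43383842269/9)) = -1281169/692*(-9/43383842269) = 11530521/30021618850148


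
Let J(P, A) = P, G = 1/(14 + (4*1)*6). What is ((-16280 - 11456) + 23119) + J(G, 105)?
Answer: -175445/38 ≈ -4617.0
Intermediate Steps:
G = 1/38 (G = 1/(14 + 4*6) = 1/(14 + 24) = 1/38 ≈ 0.026316)
((-16280 - 11456) + 23119) + J(G, 105) = ((-16280 - 11456) + 23119) + 1/38 = (-27736 + 23119) + 1/38 = -4617 + 1/38 = -175445/38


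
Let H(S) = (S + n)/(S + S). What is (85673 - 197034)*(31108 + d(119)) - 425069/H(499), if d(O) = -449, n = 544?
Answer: -3561452444519/1043 ≈ -3.4146e+9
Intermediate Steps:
H(S) = (544 + S)/(2*S) (H(S) = (S + 544)/(S + S) = (544 + S)/((2*S)) = (544 + S)*(1/(2*S)) = (544 + S)/(2*S))
(85673 - 197034)*(31108 + d(119)) - 425069/H(499) = (85673 - 197034)*(31108 - 449) - 425069/((1/2)*(544 + 499)/499) = -111361*30659 - 425069/((1/2)*(1/499)*1043) = -3414216899 - 425069/1043/998 = -3414216899 - 425069*998/1043 = -3414216899 - 1*424218862/1043 = -3414216899 - 424218862/1043 = -3561452444519/1043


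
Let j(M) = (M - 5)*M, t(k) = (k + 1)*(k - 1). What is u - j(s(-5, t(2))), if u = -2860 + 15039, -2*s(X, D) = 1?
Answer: 48705/4 ≈ 12176.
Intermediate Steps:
t(k) = (1 + k)*(-1 + k)
s(X, D) = -1/2 (s(X, D) = -1/2*1 = -1/2)
j(M) = M*(-5 + M) (j(M) = (-5 + M)*M = M*(-5 + M))
u = 12179
u - j(s(-5, t(2))) = 12179 - (-1)*(-5 - 1/2)/2 = 12179 - (-1)*(-11)/(2*2) = 12179 - 1*11/4 = 12179 - 11/4 = 48705/4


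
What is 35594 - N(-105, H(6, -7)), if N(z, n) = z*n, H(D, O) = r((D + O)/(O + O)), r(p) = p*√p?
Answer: 35594 + 15*√14/28 ≈ 35596.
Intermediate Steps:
r(p) = p^(3/2)
H(D, O) = √2*((D + O)/O)^(3/2)/4 (H(D, O) = ((D + O)/(O + O))^(3/2) = ((D + O)/((2*O)))^(3/2) = ((D + O)*(1/(2*O)))^(3/2) = ((D + O)/(2*O))^(3/2) = √2*((D + O)/O)^(3/2)/4)
N(z, n) = n*z
35594 - N(-105, H(6, -7)) = 35594 - √2*((6 - 7)/(-7))^(3/2)/4*(-105) = 35594 - √2*(-⅐*(-1))^(3/2)/4*(-105) = 35594 - √2*(⅐)^(3/2)/4*(-105) = 35594 - √2*(√7/49)/4*(-105) = 35594 - √14/196*(-105) = 35594 - (-15)*√14/28 = 35594 + 15*√14/28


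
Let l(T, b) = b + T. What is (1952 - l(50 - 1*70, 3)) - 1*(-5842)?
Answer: 7811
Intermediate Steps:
l(T, b) = T + b
(1952 - l(50 - 1*70, 3)) - 1*(-5842) = (1952 - ((50 - 1*70) + 3)) - 1*(-5842) = (1952 - ((50 - 70) + 3)) + 5842 = (1952 - (-20 + 3)) + 5842 = (1952 - 1*(-17)) + 5842 = (1952 + 17) + 5842 = 1969 + 5842 = 7811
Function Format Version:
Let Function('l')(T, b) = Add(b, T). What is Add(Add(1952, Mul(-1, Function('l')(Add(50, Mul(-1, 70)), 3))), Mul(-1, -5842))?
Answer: 7811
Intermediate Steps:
Function('l')(T, b) = Add(T, b)
Add(Add(1952, Mul(-1, Function('l')(Add(50, Mul(-1, 70)), 3))), Mul(-1, -5842)) = Add(Add(1952, Mul(-1, Add(Add(50, Mul(-1, 70)), 3))), Mul(-1, -5842)) = Add(Add(1952, Mul(-1, Add(Add(50, -70), 3))), 5842) = Add(Add(1952, Mul(-1, Add(-20, 3))), 5842) = Add(Add(1952, Mul(-1, -17)), 5842) = Add(Add(1952, 17), 5842) = Add(1969, 5842) = 7811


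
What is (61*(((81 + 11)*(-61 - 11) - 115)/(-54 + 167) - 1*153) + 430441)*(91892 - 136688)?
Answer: -2113212103500/113 ≈ -1.8701e+10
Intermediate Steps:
(61*(((81 + 11)*(-61 - 11) - 115)/(-54 + 167) - 1*153) + 430441)*(91892 - 136688) = (61*((92*(-72) - 115)/113 - 153) + 430441)*(-44796) = (61*((-6624 - 115)*(1/113) - 153) + 430441)*(-44796) = (61*(-6739*1/113 - 153) + 430441)*(-44796) = (61*(-6739/113 - 153) + 430441)*(-44796) = (61*(-24028/113) + 430441)*(-44796) = (-1465708/113 + 430441)*(-44796) = (47174125/113)*(-44796) = -2113212103500/113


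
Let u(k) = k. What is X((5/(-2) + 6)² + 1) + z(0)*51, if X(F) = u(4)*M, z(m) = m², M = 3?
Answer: 12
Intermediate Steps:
X(F) = 12 (X(F) = 4*3 = 12)
X((5/(-2) + 6)² + 1) + z(0)*51 = 12 + 0²*51 = 12 + 0*51 = 12 + 0 = 12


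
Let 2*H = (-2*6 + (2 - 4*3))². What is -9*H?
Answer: -2178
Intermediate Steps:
H = 242 (H = (-2*6 + (2 - 4*3))²/2 = (-12 + (2 - 12))²/2 = (-12 - 10)²/2 = (½)*(-22)² = (½)*484 = 242)
-9*H = -9*242 = -2178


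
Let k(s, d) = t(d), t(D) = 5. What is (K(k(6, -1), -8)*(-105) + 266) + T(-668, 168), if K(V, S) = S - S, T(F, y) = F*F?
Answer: 446490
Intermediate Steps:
T(F, y) = F²
k(s, d) = 5
K(V, S) = 0
(K(k(6, -1), -8)*(-105) + 266) + T(-668, 168) = (0*(-105) + 266) + (-668)² = (0 + 266) + 446224 = 266 + 446224 = 446490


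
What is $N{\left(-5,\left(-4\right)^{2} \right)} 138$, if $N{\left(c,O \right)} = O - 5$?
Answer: $1518$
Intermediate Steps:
$N{\left(c,O \right)} = -5 + O$
$N{\left(-5,\left(-4\right)^{2} \right)} 138 = \left(-5 + \left(-4\right)^{2}\right) 138 = \left(-5 + 16\right) 138 = 11 \cdot 138 = 1518$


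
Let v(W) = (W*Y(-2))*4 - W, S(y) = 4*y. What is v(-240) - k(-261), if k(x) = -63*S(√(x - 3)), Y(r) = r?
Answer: 2160 + 504*I*√66 ≈ 2160.0 + 4094.5*I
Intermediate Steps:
v(W) = -9*W (v(W) = (W*(-2))*4 - W = -2*W*4 - W = -8*W - W = -9*W)
k(x) = -252*√(-3 + x) (k(x) = -252*√(x - 3) = -252*√(-3 + x))
v(-240) - k(-261) = -9*(-240) - (-252)*√(-3 - 261) = 2160 - (-252)*√(-264) = 2160 - (-252)*2*I*√66 = 2160 - (-504)*I*√66 = 2160 + 504*I*√66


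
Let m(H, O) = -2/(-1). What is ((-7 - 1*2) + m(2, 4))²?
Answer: 49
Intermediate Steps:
m(H, O) = 2 (m(H, O) = -2*(-1) = 2)
((-7 - 1*2) + m(2, 4))² = ((-7 - 1*2) + 2)² = ((-7 - 2) + 2)² = (-9 + 2)² = (-7)² = 49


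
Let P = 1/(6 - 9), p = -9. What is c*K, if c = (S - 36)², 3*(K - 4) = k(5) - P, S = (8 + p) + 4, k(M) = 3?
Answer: 5566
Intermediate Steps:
P = -⅓ (P = 1/(-3) = -⅓ ≈ -0.33333)
S = 3 (S = (8 - 9) + 4 = -1 + 4 = 3)
K = 46/9 (K = 4 + (3 - 1*(-⅓))/3 = 4 + (3 + ⅓)/3 = 4 + (⅓)*(10/3) = 4 + 10/9 = 46/9 ≈ 5.1111)
c = 1089 (c = (3 - 36)² = (-33)² = 1089)
c*K = 1089*(46/9) = 5566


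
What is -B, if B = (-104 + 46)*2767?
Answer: 160486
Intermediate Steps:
B = -160486 (B = -58*2767 = -160486)
-B = -1*(-160486) = 160486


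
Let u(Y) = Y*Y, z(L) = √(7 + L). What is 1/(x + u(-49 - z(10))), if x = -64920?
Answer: -31251/1953168368 - 49*√17/1953168368 ≈ -1.6104e-5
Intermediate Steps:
u(Y) = Y²
1/(x + u(-49 - z(10))) = 1/(-64920 + (-49 - √(7 + 10))²) = 1/(-64920 + (-49 - √17)²)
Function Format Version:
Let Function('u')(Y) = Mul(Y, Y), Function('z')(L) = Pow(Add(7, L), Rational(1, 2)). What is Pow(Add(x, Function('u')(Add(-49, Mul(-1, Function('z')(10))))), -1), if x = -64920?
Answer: Add(Rational(-31251, 1953168368), Mul(Rational(-49, 1953168368), Pow(17, Rational(1, 2)))) ≈ -1.6104e-5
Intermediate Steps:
Function('u')(Y) = Pow(Y, 2)
Pow(Add(x, Function('u')(Add(-49, Mul(-1, Function('z')(10))))), -1) = Pow(Add(-64920, Pow(Add(-49, Mul(-1, Pow(Add(7, 10), Rational(1, 2)))), 2)), -1) = Pow(Add(-64920, Pow(Add(-49, Mul(-1, Pow(17, Rational(1, 2)))), 2)), -1)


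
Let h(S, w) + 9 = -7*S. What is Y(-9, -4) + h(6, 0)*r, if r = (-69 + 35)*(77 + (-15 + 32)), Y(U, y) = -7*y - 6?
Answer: 163018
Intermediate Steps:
h(S, w) = -9 - 7*S
Y(U, y) = -6 - 7*y
r = -3196 (r = -34*(77 + 17) = -34*94 = -3196)
Y(-9, -4) + h(6, 0)*r = (-6 - 7*(-4)) + (-9 - 7*6)*(-3196) = (-6 + 28) + (-9 - 42)*(-3196) = 22 - 51*(-3196) = 22 + 162996 = 163018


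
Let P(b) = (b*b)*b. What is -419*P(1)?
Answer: -419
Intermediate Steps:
P(b) = b³ (P(b) = b²*b = b³)
-419*P(1) = -419*1³ = -419*1 = -419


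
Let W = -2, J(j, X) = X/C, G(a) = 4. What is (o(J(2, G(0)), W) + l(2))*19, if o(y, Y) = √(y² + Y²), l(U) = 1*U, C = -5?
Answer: 38 + 38*√29/5 ≈ 78.927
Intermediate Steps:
l(U) = U
J(j, X) = -X/5 (J(j, X) = X/(-5) = X*(-⅕) = -X/5)
o(y, Y) = √(Y² + y²)
(o(J(2, G(0)), W) + l(2))*19 = (√((-2)² + (-⅕*4)²) + 2)*19 = (√(4 + (-⅘)²) + 2)*19 = (√(4 + 16/25) + 2)*19 = (√(116/25) + 2)*19 = (2*√29/5 + 2)*19 = (2 + 2*√29/5)*19 = 38 + 38*√29/5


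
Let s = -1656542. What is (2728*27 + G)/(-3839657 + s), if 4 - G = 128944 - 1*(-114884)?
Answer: 170168/5496199 ≈ 0.030961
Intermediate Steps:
G = -243824 (G = 4 - (128944 - 1*(-114884)) = 4 - (128944 + 114884) = 4 - 1*243828 = 4 - 243828 = -243824)
(2728*27 + G)/(-3839657 + s) = (2728*27 - 243824)/(-3839657 - 1656542) = (73656 - 243824)/(-5496199) = -170168*(-1/5496199) = 170168/5496199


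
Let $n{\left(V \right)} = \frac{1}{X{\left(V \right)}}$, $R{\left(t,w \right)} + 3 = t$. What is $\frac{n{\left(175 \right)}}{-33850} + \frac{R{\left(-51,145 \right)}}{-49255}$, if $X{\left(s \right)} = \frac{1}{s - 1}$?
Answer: $- \frac{674247}{166728175} \approx -0.004044$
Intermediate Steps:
$X{\left(s \right)} = \frac{1}{-1 + s}$
$R{\left(t,w \right)} = -3 + t$
$n{\left(V \right)} = -1 + V$ ($n{\left(V \right)} = \frac{1}{\frac{1}{-1 + V}} = -1 + V$)
$\frac{n{\left(175 \right)}}{-33850} + \frac{R{\left(-51,145 \right)}}{-49255} = \frac{-1 + 175}{-33850} + \frac{-3 - 51}{-49255} = 174 \left(- \frac{1}{33850}\right) - - \frac{54}{49255} = - \frac{87}{16925} + \frac{54}{49255} = - \frac{674247}{166728175}$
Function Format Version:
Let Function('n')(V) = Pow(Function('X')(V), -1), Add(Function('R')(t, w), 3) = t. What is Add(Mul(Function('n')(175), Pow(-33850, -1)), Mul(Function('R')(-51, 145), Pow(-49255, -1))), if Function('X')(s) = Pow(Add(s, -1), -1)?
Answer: Rational(-674247, 166728175) ≈ -0.0040440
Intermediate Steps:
Function('X')(s) = Pow(Add(-1, s), -1)
Function('R')(t, w) = Add(-3, t)
Function('n')(V) = Add(-1, V) (Function('n')(V) = Pow(Pow(Add(-1, V), -1), -1) = Add(-1, V))
Add(Mul(Function('n')(175), Pow(-33850, -1)), Mul(Function('R')(-51, 145), Pow(-49255, -1))) = Add(Mul(Add(-1, 175), Pow(-33850, -1)), Mul(Add(-3, -51), Pow(-49255, -1))) = Add(Mul(174, Rational(-1, 33850)), Mul(-54, Rational(-1, 49255))) = Add(Rational(-87, 16925), Rational(54, 49255)) = Rational(-674247, 166728175)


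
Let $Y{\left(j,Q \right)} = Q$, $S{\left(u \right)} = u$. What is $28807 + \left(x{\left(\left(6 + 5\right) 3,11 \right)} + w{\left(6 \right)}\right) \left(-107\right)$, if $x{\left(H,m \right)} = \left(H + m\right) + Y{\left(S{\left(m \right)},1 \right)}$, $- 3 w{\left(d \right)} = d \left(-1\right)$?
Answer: $23778$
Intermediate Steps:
$w{\left(d \right)} = \frac{d}{3}$ ($w{\left(d \right)} = - \frac{d \left(-1\right)}{3} = - \frac{\left(-1\right) d}{3} = \frac{d}{3}$)
$x{\left(H,m \right)} = 1 + H + m$ ($x{\left(H,m \right)} = \left(H + m\right) + 1 = 1 + H + m$)
$28807 + \left(x{\left(\left(6 + 5\right) 3,11 \right)} + w{\left(6 \right)}\right) \left(-107\right) = 28807 + \left(\left(1 + \left(6 + 5\right) 3 + 11\right) + \frac{1}{3} \cdot 6\right) \left(-107\right) = 28807 + \left(\left(1 + 11 \cdot 3 + 11\right) + 2\right) \left(-107\right) = 28807 + \left(\left(1 + 33 + 11\right) + 2\right) \left(-107\right) = 28807 + \left(45 + 2\right) \left(-107\right) = 28807 + 47 \left(-107\right) = 28807 - 5029 = 23778$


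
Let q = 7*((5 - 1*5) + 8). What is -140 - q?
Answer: -196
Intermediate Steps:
q = 56 (q = 7*((5 - 5) + 8) = 7*(0 + 8) = 7*8 = 56)
-140 - q = -140 - 1*56 = -140 - 56 = -196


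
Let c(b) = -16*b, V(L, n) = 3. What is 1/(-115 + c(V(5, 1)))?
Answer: -1/163 ≈ -0.0061350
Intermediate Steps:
1/(-115 + c(V(5, 1))) = 1/(-115 - 16*3) = 1/(-115 - 48) = 1/(-163) = -1/163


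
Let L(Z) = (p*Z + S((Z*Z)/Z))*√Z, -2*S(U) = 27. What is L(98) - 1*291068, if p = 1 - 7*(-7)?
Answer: -291068 + 68411*√2/2 ≈ -2.4269e+5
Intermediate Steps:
S(U) = -27/2 (S(U) = -½*27 = -27/2)
p = 50 (p = 1 + 49 = 50)
L(Z) = √Z*(-27/2 + 50*Z) (L(Z) = (50*Z - 27/2)*√Z = (-27/2 + 50*Z)*√Z = √Z*(-27/2 + 50*Z))
L(98) - 1*291068 = √98*(-27 + 100*98)/2 - 1*291068 = (7*√2)*(-27 + 9800)/2 - 291068 = (½)*(7*√2)*9773 - 291068 = 68411*√2/2 - 291068 = -291068 + 68411*√2/2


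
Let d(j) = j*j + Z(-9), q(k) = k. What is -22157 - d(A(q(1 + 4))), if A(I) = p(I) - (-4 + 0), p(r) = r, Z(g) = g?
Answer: -22229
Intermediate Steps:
A(I) = 4 + I (A(I) = I - (-4 + 0) = I - 1*(-4) = I + 4 = 4 + I)
d(j) = -9 + j² (d(j) = j*j - 9 = j² - 9 = -9 + j²)
-22157 - d(A(q(1 + 4))) = -22157 - (-9 + (4 + (1 + 4))²) = -22157 - (-9 + (4 + 5)²) = -22157 - (-9 + 9²) = -22157 - (-9 + 81) = -22157 - 1*72 = -22157 - 72 = -22229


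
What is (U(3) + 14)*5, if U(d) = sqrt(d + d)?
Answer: 70 + 5*sqrt(6) ≈ 82.247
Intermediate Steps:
U(d) = sqrt(2)*sqrt(d) (U(d) = sqrt(2*d) = sqrt(2)*sqrt(d))
(U(3) + 14)*5 = (sqrt(2)*sqrt(3) + 14)*5 = (sqrt(6) + 14)*5 = (14 + sqrt(6))*5 = 70 + 5*sqrt(6)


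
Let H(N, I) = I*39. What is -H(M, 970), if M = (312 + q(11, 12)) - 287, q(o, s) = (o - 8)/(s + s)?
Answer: -37830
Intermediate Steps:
q(o, s) = (-8 + o)/(2*s) (q(o, s) = (-8 + o)/((2*s)) = (-8 + o)*(1/(2*s)) = (-8 + o)/(2*s))
M = 201/8 (M = (312 + (1/2)*(-8 + 11)/12) - 287 = (312 + (1/2)*(1/12)*3) - 287 = (312 + 1/8) - 287 = 2497/8 - 287 = 201/8 ≈ 25.125)
H(N, I) = 39*I
-H(M, 970) = -39*970 = -1*37830 = -37830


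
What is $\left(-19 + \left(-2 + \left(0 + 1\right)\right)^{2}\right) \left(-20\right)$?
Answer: $360$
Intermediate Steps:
$\left(-19 + \left(-2 + \left(0 + 1\right)\right)^{2}\right) \left(-20\right) = \left(-19 + \left(-2 + 1\right)^{2}\right) \left(-20\right) = \left(-19 + \left(-1\right)^{2}\right) \left(-20\right) = \left(-19 + 1\right) \left(-20\right) = \left(-18\right) \left(-20\right) = 360$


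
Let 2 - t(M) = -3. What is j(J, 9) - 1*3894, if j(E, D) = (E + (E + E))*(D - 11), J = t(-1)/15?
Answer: -3896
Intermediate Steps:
t(M) = 5 (t(M) = 2 - 1*(-3) = 2 + 3 = 5)
J = ⅓ (J = 5/15 = 5*(1/15) = ⅓ ≈ 0.33333)
j(E, D) = 3*E*(-11 + D) (j(E, D) = (E + 2*E)*(-11 + D) = (3*E)*(-11 + D) = 3*E*(-11 + D))
j(J, 9) - 1*3894 = 3*(⅓)*(-11 + 9) - 1*3894 = 3*(⅓)*(-2) - 3894 = -2 - 3894 = -3896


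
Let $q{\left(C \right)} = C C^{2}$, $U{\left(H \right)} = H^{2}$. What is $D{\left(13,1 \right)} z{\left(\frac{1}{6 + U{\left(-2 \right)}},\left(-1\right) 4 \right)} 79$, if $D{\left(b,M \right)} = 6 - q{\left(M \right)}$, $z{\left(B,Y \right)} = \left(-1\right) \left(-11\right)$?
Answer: $4345$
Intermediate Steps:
$z{\left(B,Y \right)} = 11$
$q{\left(C \right)} = C^{3}$
$D{\left(b,M \right)} = 6 - M^{3}$
$D{\left(13,1 \right)} z{\left(\frac{1}{6 + U{\left(-2 \right)}},\left(-1\right) 4 \right)} 79 = \left(6 - 1^{3}\right) 11 \cdot 79 = \left(6 - 1\right) 11 \cdot 79 = 5 \cdot 11 \cdot 79 = 55 \cdot 79 = 4345$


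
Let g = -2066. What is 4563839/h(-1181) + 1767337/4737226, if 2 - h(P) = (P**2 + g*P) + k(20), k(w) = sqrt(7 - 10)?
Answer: -729710967120353903/893086286996312876 + 4563839*I*sqrt(3)/14704962437028 ≈ -0.81707 + 5.3756e-7*I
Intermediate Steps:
k(w) = I*sqrt(3) (k(w) = sqrt(-3) = I*sqrt(3))
h(P) = 2 - P**2 + 2066*P - I*sqrt(3) (h(P) = 2 - ((P**2 - 2066*P) + I*sqrt(3)) = 2 - (P**2 - 2066*P + I*sqrt(3)) = 2 + (-P**2 + 2066*P - I*sqrt(3)) = 2 - P**2 + 2066*P - I*sqrt(3))
4563839/h(-1181) + 1767337/4737226 = 4563839/(2 - 1*(-1181)**2 + 2066*(-1181) - I*sqrt(3)) + 1767337/4737226 = 4563839/(2 - 1*1394761 - 2439946 - I*sqrt(3)) + 1767337*(1/4737226) = 4563839/(2 - 1394761 - 2439946 - I*sqrt(3)) + 135949/364402 = 4563839/(-3834705 - I*sqrt(3)) + 135949/364402 = 135949/364402 + 4563839/(-3834705 - I*sqrt(3))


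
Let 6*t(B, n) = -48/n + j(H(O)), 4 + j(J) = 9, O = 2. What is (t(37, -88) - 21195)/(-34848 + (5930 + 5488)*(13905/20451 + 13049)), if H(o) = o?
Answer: -9535680953/67023259406928 ≈ -0.00014227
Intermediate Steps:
j(J) = 5 (j(J) = -4 + 9 = 5)
t(B, n) = ⅚ - 8/n (t(B, n) = (-48/n + 5)/6 = (5 - 48/n)/6 = ⅚ - 8/n)
(t(37, -88) - 21195)/(-34848 + (5930 + 5488)*(13905/20451 + 13049)) = ((⅚ - 8/(-88)) - 21195)/(-34848 + (5930 + 5488)*(13905/20451 + 13049)) = ((⅚ - 8*(-1/88)) - 21195)/(-34848 + 11418*(13905*(1/20451) + 13049)) = ((⅚ + 1/11) - 21195)/(-34848 + 11418*(4635/6817 + 13049)) = (61/66 - 21195)/(-34848 + 11418*(88959668/6817)) = -1398809/(66*(-34848 + 1015741489224/6817)) = -1398809/(66*1015503930408/6817) = -1398809/66*6817/1015503930408 = -9535680953/67023259406928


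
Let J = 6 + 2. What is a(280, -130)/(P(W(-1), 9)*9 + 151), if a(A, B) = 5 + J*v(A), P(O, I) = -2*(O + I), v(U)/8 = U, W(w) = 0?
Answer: -17925/11 ≈ -1629.5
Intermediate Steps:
v(U) = 8*U
J = 8
P(O, I) = -2*I - 2*O (P(O, I) = -2*(I + O) = -2*I - 2*O)
a(A, B) = 5 + 64*A (a(A, B) = 5 + 8*(8*A) = 5 + 64*A)
a(280, -130)/(P(W(-1), 9)*9 + 151) = (5 + 64*280)/((-2*9 - 2*0)*9 + 151) = (5 + 17920)/((-18 + 0)*9 + 151) = 17925/(-18*9 + 151) = 17925/(-162 + 151) = 17925/(-11) = 17925*(-1/11) = -17925/11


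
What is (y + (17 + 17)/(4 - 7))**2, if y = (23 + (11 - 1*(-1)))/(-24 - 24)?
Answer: 37249/256 ≈ 145.50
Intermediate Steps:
y = -35/48 (y = (23 + (11 + 1))/(-48) = (23 + 12)*(-1/48) = 35*(-1/48) = -35/48 ≈ -0.72917)
(y + (17 + 17)/(4 - 7))**2 = (-35/48 + (17 + 17)/(4 - 7))**2 = (-35/48 + 34/(-3))**2 = (-35/48 + 34*(-1/3))**2 = (-35/48 - 34/3)**2 = (-193/16)**2 = 37249/256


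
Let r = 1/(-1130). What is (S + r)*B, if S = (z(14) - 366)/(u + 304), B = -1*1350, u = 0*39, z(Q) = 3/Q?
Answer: 390891555/240464 ≈ 1625.6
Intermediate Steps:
r = -1/1130 ≈ -0.00088496
u = 0
B = -1350
S = -5121/4256 (S = (3/14 - 366)/(0 + 304) = (3*(1/14) - 366)/304 = (3/14 - 366)*(1/304) = -5121/14*1/304 = -5121/4256 ≈ -1.2032)
(S + r)*B = (-5121/4256 - 1/1130)*(-1350) = -2895493/2404640*(-1350) = 390891555/240464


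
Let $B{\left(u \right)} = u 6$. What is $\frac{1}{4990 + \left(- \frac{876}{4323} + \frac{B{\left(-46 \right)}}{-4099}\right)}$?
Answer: $\frac{5906659}{29473429218} \approx 0.00020041$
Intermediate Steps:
$B{\left(u \right)} = 6 u$
$\frac{1}{4990 + \left(- \frac{876}{4323} + \frac{B{\left(-46 \right)}}{-4099}\right)} = \frac{1}{4990 - \left(\frac{292}{1441} - \frac{6 \left(-46\right)}{-4099}\right)} = \frac{1}{4990 - \frac{799192}{5906659}} = \frac{1}{\frac{29473429218}{5906659}} = \frac{5906659}{29473429218}$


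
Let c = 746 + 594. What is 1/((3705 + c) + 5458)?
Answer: 1/10503 ≈ 9.5211e-5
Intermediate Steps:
c = 1340
1/((3705 + c) + 5458) = 1/((3705 + 1340) + 5458) = 1/(5045 + 5458) = 1/10503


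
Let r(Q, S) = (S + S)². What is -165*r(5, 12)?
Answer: -95040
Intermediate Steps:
r(Q, S) = 4*S² (r(Q, S) = (2*S)² = 4*S²)
-165*r(5, 12) = -660*12² = -660*144 = -165*576 = -95040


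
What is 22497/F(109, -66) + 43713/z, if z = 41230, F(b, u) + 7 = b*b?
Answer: 120549956/40797085 ≈ 2.9549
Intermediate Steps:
F(b, u) = -7 + b**2 (F(b, u) = -7 + b*b = -7 + b**2)
22497/F(109, -66) + 43713/z = 22497/(-7 + 109**2) + 43713/41230 = 22497/(-7 + 11881) + 43713*(1/41230) = 22497/11874 + 43713/41230 = 22497*(1/11874) + 43713/41230 = 7499/3958 + 43713/41230 = 120549956/40797085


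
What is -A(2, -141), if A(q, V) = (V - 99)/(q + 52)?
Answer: 40/9 ≈ 4.4444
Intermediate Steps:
A(q, V) = (-99 + V)/(52 + q)
-A(2, -141) = -(-99 - 141)/(52 + 2) = -(-240)/54 = -1*(-40/9) = 40/9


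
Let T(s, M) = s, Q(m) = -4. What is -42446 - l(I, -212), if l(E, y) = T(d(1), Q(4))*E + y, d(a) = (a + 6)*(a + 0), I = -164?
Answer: -41086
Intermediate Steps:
d(a) = a*(6 + a) (d(a) = (6 + a)*a = a*(6 + a))
l(E, y) = y + 7*E (l(E, y) = (1*(6 + 1))*E + y = (1*7)*E + y = 7*E + y = y + 7*E)
-42446 - l(I, -212) = -42446 - (-212 + 7*(-164)) = -42446 - (-212 - 1148) = -42446 - 1*(-1360) = -42446 + 1360 = -41086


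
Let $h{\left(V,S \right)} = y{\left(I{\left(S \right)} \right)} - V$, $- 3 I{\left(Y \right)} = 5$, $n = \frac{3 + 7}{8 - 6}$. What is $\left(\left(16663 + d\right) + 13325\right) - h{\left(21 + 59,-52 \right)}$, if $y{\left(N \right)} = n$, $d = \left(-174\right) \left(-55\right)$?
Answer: $39633$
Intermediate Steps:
$d = 9570$
$n = 5$ ($n = \frac{10}{2} = 10 \cdot \frac{1}{2} = 5$)
$I{\left(Y \right)} = - \frac{5}{3}$ ($I{\left(Y \right)} = \left(- \frac{1}{3}\right) 5 = - \frac{5}{3}$)
$y{\left(N \right)} = 5$
$h{\left(V,S \right)} = 5 - V$
$\left(\left(16663 + d\right) + 13325\right) - h{\left(21 + 59,-52 \right)} = \left(\left(16663 + 9570\right) + 13325\right) - \left(5 - \left(21 + 59\right)\right) = \left(26233 + 13325\right) - \left(5 - 80\right) = 39558 - \left(5 - 80\right) = 39558 - -75 = 39558 + 75 = 39633$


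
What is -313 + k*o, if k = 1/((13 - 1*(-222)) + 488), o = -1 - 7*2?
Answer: -75438/241 ≈ -313.02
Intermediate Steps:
o = -15 (o = -1 - 14 = -15)
k = 1/723 (k = 1/((13 + 222) + 488) = 1/(235 + 488) = 1/723 ≈ 0.0013831)
-313 + k*o = -313 + (1/723)*(-15) = -313 - 5/241 = -75438/241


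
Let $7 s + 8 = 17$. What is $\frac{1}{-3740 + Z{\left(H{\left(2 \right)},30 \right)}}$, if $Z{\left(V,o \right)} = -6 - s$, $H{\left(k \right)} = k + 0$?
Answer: $- \frac{7}{26231} \approx -0.00026686$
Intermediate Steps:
$s = \frac{9}{7}$ ($s = - \frac{8}{7} + \frac{1}{7} \cdot 17 = - \frac{8}{7} + \frac{17}{7} = \frac{9}{7} \approx 1.2857$)
$H{\left(k \right)} = k$
$Z{\left(V,o \right)} = - \frac{51}{7}$ ($Z{\left(V,o \right)} = -6 - \frac{9}{7} = - \frac{51}{7}$)
$\frac{1}{-3740 + Z{\left(H{\left(2 \right)},30 \right)}} = \frac{1}{-3740 - \frac{51}{7}} = \frac{1}{- \frac{26231}{7}} = - \frac{7}{26231}$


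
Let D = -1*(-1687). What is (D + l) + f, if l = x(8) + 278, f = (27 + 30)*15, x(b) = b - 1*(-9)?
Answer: 2837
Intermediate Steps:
D = 1687
x(b) = 9 + b (x(b) = b + 9 = 9 + b)
f = 855 (f = 57*15 = 855)
l = 295 (l = (9 + 8) + 278 = 17 + 278 = 295)
(D + l) + f = (1687 + 295) + 855 = 1982 + 855 = 2837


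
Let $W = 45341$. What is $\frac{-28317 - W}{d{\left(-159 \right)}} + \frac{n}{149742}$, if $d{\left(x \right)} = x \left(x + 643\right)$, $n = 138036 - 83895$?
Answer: $\frac{211057931}{160049241} \approx 1.3187$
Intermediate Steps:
$n = 54141$ ($n = 138036 - 83895 = 54141$)
$d{\left(x \right)} = x \left(643 + x\right)$
$\frac{-28317 - W}{d{\left(-159 \right)}} + \frac{n}{149742} = \frac{-28317 - 45341}{\left(-159\right) \left(643 - 159\right)} + \frac{54141}{149742} = \frac{-28317 - 45341}{\left(-159\right) 484} + 54141 \cdot \frac{1}{149742} = - \frac{73658}{-76956} + \frac{18047}{49914} = \left(-73658\right) \left(- \frac{1}{76956}\right) + \frac{18047}{49914} = \frac{36829}{38478} + \frac{18047}{49914} = \frac{211057931}{160049241}$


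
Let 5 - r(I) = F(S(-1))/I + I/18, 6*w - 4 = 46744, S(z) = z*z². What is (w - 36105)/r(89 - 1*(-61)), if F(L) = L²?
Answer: 4247050/501 ≈ 8477.1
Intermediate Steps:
S(z) = z³
w = 23374/3 (w = ⅔ + (⅙)*46744 = ⅔ + 23372/3 = 23374/3 ≈ 7791.3)
r(I) = 5 - 1/I - I/18 (r(I) = 5 - (((-1)³)²/I + I/18) = 5 - ((-1)²/I + I*(1/18)) = 5 - (1/I + I/18) = 5 + (-1/I - I/18) = 5 - 1/I - I/18)
(w - 36105)/r(89 - 1*(-61)) = (23374/3 - 36105)/(5 - 1/(89 - 1*(-61)) - (89 - 1*(-61))/18) = -84941/(3*(5 - 1/(89 + 61) - (89 + 61)/18)) = -84941/(3*(5 - 1/150 - 1/18*150)) = -84941/(3*(5 - 1*1/150 - 25/3)) = -84941/(3*(5 - 1/150 - 25/3)) = -84941/(3*(-167/50)) = -84941/3*(-50/167) = 4247050/501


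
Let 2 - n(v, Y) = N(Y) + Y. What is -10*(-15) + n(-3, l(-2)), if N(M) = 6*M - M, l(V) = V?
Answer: 164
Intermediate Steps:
N(M) = 5*M
n(v, Y) = 2 - 6*Y (n(v, Y) = 2 - (5*Y + Y) = 2 - 6*Y)
-10*(-15) + n(-3, l(-2)) = -10*(-15) + (2 - 6*(-2)) = 150 + (2 + 12) = 150 + 14 = 164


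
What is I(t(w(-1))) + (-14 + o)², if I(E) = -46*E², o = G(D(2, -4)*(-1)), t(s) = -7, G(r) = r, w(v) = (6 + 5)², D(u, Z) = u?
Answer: -1998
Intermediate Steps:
w(v) = 121 (w(v) = 11² = 121)
o = -2 (o = 2*(-1) = -2)
I(t(w(-1))) + (-14 + o)² = -46*(-7)² + (-14 - 2)² = -46*49 + (-16)² = -2254 + 256 = -1998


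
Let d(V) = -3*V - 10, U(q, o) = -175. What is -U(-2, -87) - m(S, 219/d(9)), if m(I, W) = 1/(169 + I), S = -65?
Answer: 18199/104 ≈ 174.99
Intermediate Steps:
d(V) = -10 - 3*V
-U(-2, -87) - m(S, 219/d(9)) = -1*(-175) - 1/(169 - 65) = 175 - 1/104 = 18199/104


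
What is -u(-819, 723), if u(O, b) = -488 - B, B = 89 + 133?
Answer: 710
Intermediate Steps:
B = 222
u(O, b) = -710 (u(O, b) = -488 - 1*222 = -488 - 222 = -710)
-u(-819, 723) = -1*(-710) = 710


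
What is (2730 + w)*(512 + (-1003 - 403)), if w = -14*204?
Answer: 112644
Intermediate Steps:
w = -2856
(2730 + w)*(512 + (-1003 - 403)) = (2730 - 2856)*(512 + (-1003 - 403)) = -126*(512 - 1406) = -126*(-894) = 112644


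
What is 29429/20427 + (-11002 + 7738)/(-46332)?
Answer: 3611561/2389959 ≈ 1.5111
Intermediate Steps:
29429/20427 + (-11002 + 7738)/(-46332) = 29429*(1/20427) - 3264*(-1/46332) = 29429/20427 + 272/3861 = 3611561/2389959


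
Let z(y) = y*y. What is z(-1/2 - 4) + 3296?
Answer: 13265/4 ≈ 3316.3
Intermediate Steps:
z(y) = y²
z(-1/2 - 4) + 3296 = (-1/2 - 4)² + 3296 = ((½)*(-1) - 4)² + 3296 = (-½ - 4)² + 3296 = (-9/2)² + 3296 = 81/4 + 3296 = 13265/4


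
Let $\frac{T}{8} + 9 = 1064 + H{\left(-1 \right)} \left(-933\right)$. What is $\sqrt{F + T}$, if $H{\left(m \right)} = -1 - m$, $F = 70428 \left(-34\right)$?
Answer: $8 i \sqrt{37283} \approx 1544.7 i$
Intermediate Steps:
$F = -2394552$
$T = 8440$ ($T = -72 + 8 \left(1064 + \left(-1 - -1\right) \left(-933\right)\right) = -72 + 8 \left(1064 + \left(-1 + 1\right) \left(-933\right)\right) = -72 + 8 \left(1064 + 0 \left(-933\right)\right) = -72 + 8 \left(1064 + 0\right) = -72 + 8 \cdot 1064 = -72 + 8512 = 8440$)
$\sqrt{F + T} = \sqrt{-2394552 + 8440} = \sqrt{-2386112} = 8 i \sqrt{37283}$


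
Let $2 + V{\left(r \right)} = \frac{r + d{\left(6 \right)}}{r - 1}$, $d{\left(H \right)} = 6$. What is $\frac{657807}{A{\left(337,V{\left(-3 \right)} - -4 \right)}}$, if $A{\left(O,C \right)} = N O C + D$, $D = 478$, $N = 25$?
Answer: $\frac{877076}{14679} \approx 59.75$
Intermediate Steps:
$V{\left(r \right)} = -2 + \frac{6 + r}{-1 + r}$ ($V{\left(r \right)} = -2 + \frac{r + 6}{r - 1} = -2 + \frac{6 + r}{-1 + r}$)
$A{\left(O,C \right)} = 478 + 25 C O$ ($A{\left(O,C \right)} = 25 O C + 478 = 25 C O + 478 = 478 + 25 C O$)
$\frac{657807}{A{\left(337,V{\left(-3 \right)} - -4 \right)}} = \frac{657807}{478 + 25 \left(\frac{8 - -3}{-1 - 3} - -4\right) 337} = \frac{657807}{478 + 25 \left(\frac{8 + 3}{-4} + 4\right) 337} = \frac{657807}{478 + 25 \left(\left(- \frac{1}{4}\right) 11 + 4\right) 337} = \frac{657807}{478 + 25 \left(- \frac{11}{4} + 4\right) 337} = \frac{657807}{478 + 25 \cdot \frac{5}{4} \cdot 337} = \frac{657807}{478 + \frac{42125}{4}} = \frac{657807}{\frac{44037}{4}} = 657807 \cdot \frac{4}{44037} = \frac{877076}{14679}$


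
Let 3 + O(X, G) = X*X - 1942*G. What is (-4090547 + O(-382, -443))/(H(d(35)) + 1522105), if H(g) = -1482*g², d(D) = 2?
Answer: -3084320/1516177 ≈ -2.0343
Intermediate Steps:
O(X, G) = -3 + X² - 1942*G (O(X, G) = -3 + (X*X - 1942*G) = -3 + (X² - 1942*G) = -3 + X² - 1942*G)
(-4090547 + O(-382, -443))/(H(d(35)) + 1522105) = (-4090547 + (-3 + (-382)² - 1942*(-443)))/(-1482*2² + 1522105) = (-4090547 + (-3 + 145924 + 860306))/(-1482*4 + 1522105) = (-4090547 + 1006227)/(-5928 + 1522105) = -3084320/1516177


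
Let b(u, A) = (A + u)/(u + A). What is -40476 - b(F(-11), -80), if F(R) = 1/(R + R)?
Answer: -40477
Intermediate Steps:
F(R) = 1/(2*R)
b(u, A) = 1 (b(u, A) = (A + u)/(A + u) = 1)
-40476 - b(F(-11), -80) = -40476 - 1*1 = -40476 - 1 = -40477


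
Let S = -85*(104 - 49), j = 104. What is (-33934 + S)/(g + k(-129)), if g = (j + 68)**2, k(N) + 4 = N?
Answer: -38609/29451 ≈ -1.3110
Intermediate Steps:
k(N) = -4 + N
g = 29584 (g = (104 + 68)**2 = 172**2 = 29584)
S = -4675 (S = -85*55 = -4675)
(-33934 + S)/(g + k(-129)) = (-33934 - 4675)/(29584 + (-4 - 129)) = -38609/(29584 - 133) = -38609/29451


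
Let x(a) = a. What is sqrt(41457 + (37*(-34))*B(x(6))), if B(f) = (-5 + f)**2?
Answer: sqrt(40199) ≈ 200.50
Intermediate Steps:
sqrt(41457 + (37*(-34))*B(x(6))) = sqrt(41457 + (37*(-34))*(-5 + 6)**2) = sqrt(41457 - 1258*1**2) = sqrt(41457 - 1258*1) = sqrt(41457 - 1258) = sqrt(40199)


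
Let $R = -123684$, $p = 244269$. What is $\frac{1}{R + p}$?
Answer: $\frac{1}{120585} \approx 8.2929 \cdot 10^{-6}$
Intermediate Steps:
$\frac{1}{R + p} = \frac{1}{-123684 + 244269} = \frac{1}{120585}$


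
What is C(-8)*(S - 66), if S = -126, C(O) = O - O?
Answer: 0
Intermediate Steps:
C(O) = 0
C(-8)*(S - 66) = 0*(-126 - 66) = 0*(-192) = 0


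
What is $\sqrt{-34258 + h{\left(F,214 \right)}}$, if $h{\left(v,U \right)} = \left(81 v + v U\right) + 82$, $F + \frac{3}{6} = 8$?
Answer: $\frac{3 i \sqrt{14206}}{2} \approx 178.78 i$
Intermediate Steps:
$F = \frac{15}{2}$ ($F = - \frac{1}{2} + 8 = \frac{15}{2} \approx 7.5$)
$h{\left(v,U \right)} = 82 + 81 v + U v$ ($h{\left(v,U \right)} = \left(81 v + U v\right) + 82 = 82 + 81 v + U v$)
$\sqrt{-34258 + h{\left(F,214 \right)}} = \sqrt{-34258 + \left(82 + 81 \cdot \frac{15}{2} + 214 \cdot \frac{15}{2}\right)} = \sqrt{-34258 + \left(82 + \frac{1215}{2} + 1605\right)} = \sqrt{-34258 + \frac{4589}{2}} = \sqrt{- \frac{63927}{2}} = \frac{3 i \sqrt{14206}}{2}$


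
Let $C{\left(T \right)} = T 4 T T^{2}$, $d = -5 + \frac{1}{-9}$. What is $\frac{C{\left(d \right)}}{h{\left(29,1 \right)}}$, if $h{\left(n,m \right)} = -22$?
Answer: $- \frac{8954912}{72171} \approx -124.08$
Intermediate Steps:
$d = - \frac{46}{9}$ ($d = -5 - \frac{1}{9} = - \frac{46}{9} \approx -5.1111$)
$C{\left(T \right)} = 4 T^{4}$ ($C{\left(T \right)} = 4 T T T^{2} = 4 T^{2} T^{2} = 4 T^{4}$)
$\frac{C{\left(d \right)}}{h{\left(29,1 \right)}} = \frac{4 \left(- \frac{46}{9}\right)^{4}}{-22} = 4 \cdot \frac{4477456}{6561} \left(- \frac{1}{22}\right) = \frac{17909824}{6561} \left(- \frac{1}{22}\right) = - \frac{8954912}{72171}$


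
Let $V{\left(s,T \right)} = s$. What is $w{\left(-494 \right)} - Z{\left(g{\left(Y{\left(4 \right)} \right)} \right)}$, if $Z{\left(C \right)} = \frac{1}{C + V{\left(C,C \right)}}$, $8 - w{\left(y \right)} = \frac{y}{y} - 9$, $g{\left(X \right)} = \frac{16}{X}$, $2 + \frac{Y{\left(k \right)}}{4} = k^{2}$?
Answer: $\frac{57}{4} \approx 14.25$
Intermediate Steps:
$Y{\left(k \right)} = -8 + 4 k^{2}$
$w{\left(y \right)} = 16$ ($w{\left(y \right)} = 8 - \left(\frac{y}{y} - 9\right) = 8 - \left(1 - 9\right) = 8 - -8 = 8 + 8 = 16$)
$Z{\left(C \right)} = \frac{1}{2 C}$ ($Z{\left(C \right)} = \frac{1}{C + C} = \frac{1}{2 C}$)
$w{\left(-494 \right)} - Z{\left(g{\left(Y{\left(4 \right)} \right)} \right)} = 16 - \frac{1}{2 \frac{16}{-8 + 4 \cdot 4^{2}}} = 16 - \frac{1}{2 \frac{16}{-8 + 4 \cdot 16}} = 16 - \frac{1}{2 \frac{16}{-8 + 64}} = 16 - \frac{1}{2 \cdot \frac{16}{56}} = 16 - \frac{1}{2 \cdot 16 \cdot \frac{1}{56}} = 16 - \frac{1}{2 \cdot \frac{2}{7}} = 16 - \frac{1}{2} \cdot \frac{7}{2} = 16 - \frac{7}{4} = \frac{57}{4}$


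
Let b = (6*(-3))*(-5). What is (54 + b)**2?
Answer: 20736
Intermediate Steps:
b = 90 (b = -18*(-5) = 90)
(54 + b)**2 = (54 + 90)**2 = 144**2 = 20736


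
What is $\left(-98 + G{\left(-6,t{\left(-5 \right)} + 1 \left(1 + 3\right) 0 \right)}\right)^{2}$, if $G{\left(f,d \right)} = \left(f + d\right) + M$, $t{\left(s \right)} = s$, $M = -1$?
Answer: $12100$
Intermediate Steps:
$G{\left(f,d \right)} = -1 + d + f$ ($G{\left(f,d \right)} = \left(f + d\right) - 1 = \left(d + f\right) - 1 = -1 + d + f$)
$\left(-98 + G{\left(-6,t{\left(-5 \right)} + 1 \left(1 + 3\right) 0 \right)}\right)^{2} = \left(-98 - \left(12 - 1 \left(1 + 3\right) 0\right)\right)^{2} = \left(-98 - \left(12 - 1 \cdot 4 \cdot 0\right)\right)^{2} = \left(-98 - 12\right)^{2} = \left(-110\right)^{2} = 12100$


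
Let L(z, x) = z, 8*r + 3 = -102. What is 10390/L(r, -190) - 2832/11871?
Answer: -21933664/27699 ≈ -791.86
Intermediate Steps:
r = -105/8 (r = -3/8 + (1/8)*(-102) = -3/8 - 51/4 = -105/8 ≈ -13.125)
10390/L(r, -190) - 2832/11871 = 10390/(-105/8) - 2832/11871 = 10390*(-8/105) - 2832*1/11871 = -16624/21 - 944/3957 = -21933664/27699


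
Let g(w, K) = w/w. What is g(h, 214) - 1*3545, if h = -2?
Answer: -3544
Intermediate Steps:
g(w, K) = 1
g(h, 214) - 1*3545 = 1 - 1*3545 = 1 - 3545 = -3544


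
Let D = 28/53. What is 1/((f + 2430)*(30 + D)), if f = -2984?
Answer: -53/896372 ≈ -5.9127e-5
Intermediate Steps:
D = 28/53 (D = 28*(1/53) = 28/53 ≈ 0.52830)
1/((f + 2430)*(30 + D)) = 1/((-2984 + 2430)*(30 + 28/53)) = 1/(-554*1618/53) = 1/(-896372/53) = -53/896372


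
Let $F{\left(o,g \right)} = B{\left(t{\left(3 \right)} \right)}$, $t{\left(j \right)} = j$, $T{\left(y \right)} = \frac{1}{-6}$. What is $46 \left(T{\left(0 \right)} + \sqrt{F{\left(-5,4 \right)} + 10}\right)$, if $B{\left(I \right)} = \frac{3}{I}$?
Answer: $- \frac{23}{3} + 46 \sqrt{11} \approx 144.9$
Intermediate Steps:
$T{\left(y \right)} = - \frac{1}{6}$
$F{\left(o,g \right)} = 1$ ($F{\left(o,g \right)} = \frac{3}{3} = 3 \cdot \frac{1}{3} = 1$)
$46 \left(T{\left(0 \right)} + \sqrt{F{\left(-5,4 \right)} + 10}\right) = 46 \left(- \frac{1}{6} + \sqrt{1 + 10}\right) = 46 \left(- \frac{1}{6} + \sqrt{11}\right) = - \frac{23}{3} + 46 \sqrt{11}$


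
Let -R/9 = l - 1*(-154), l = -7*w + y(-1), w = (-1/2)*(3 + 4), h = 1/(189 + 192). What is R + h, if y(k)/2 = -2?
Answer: -1196719/762 ≈ -1570.5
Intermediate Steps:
h = 1/381 ≈ 0.0026247
y(k) = -4 (y(k) = 2*(-2) = -4)
w = -7/2 (w = -1*½*7 = -½*7 = -7/2 ≈ -3.5000)
l = 41/2 (l = -7*(-7/2) - 4 = 49/2 - 4 = 41/2 ≈ 20.500)
R = -3141/2 (R = -9*(41/2 - 1*(-154)) = -9*(41/2 + 154) = -9*349/2 = -3141/2 ≈ -1570.5)
R + h = -3141/2 + 1/381 = -1196719/762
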